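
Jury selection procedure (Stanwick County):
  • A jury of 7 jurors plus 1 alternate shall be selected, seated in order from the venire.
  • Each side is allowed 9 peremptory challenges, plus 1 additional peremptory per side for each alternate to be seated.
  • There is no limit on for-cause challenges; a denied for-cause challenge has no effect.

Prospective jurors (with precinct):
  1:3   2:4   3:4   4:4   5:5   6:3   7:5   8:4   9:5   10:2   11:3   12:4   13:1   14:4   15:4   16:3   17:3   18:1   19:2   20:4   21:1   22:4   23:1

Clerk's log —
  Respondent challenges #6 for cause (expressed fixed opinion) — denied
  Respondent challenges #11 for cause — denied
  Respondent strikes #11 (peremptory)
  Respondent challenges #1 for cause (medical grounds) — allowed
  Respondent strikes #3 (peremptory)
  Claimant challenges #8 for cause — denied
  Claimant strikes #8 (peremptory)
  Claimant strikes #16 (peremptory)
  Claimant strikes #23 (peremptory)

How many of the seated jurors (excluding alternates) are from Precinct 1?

Removed: #1, #3, #8, #11, #16, #23.
Seated jurors 1–7: #2, #4, #5, #6, #7, #9, #10 (alternates #12 not counted).
None of those are in Precinct 1 → 0.

0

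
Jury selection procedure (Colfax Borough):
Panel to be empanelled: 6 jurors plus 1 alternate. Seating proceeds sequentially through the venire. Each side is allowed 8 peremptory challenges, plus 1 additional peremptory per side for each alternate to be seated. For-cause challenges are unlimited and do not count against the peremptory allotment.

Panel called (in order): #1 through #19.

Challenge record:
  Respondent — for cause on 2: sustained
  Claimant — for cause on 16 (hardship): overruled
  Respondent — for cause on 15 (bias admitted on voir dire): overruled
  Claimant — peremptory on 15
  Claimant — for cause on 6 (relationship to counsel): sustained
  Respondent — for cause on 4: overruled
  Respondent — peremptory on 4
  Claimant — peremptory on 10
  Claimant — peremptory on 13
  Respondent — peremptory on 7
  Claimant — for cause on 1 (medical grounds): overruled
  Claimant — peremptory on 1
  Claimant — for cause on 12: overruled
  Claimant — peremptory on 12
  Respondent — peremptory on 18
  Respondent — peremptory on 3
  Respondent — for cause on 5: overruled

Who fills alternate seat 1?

17

Removed: #1, #2, #3, #4, #6, #7, #10, #12, #13, #15, #18. (#5, #16 stay — for-cause denied.)
Seating in order: seats 1–6 → #5, #8, #9, #11, #14, #16; alternates → #17.
So alternate 1 is #17.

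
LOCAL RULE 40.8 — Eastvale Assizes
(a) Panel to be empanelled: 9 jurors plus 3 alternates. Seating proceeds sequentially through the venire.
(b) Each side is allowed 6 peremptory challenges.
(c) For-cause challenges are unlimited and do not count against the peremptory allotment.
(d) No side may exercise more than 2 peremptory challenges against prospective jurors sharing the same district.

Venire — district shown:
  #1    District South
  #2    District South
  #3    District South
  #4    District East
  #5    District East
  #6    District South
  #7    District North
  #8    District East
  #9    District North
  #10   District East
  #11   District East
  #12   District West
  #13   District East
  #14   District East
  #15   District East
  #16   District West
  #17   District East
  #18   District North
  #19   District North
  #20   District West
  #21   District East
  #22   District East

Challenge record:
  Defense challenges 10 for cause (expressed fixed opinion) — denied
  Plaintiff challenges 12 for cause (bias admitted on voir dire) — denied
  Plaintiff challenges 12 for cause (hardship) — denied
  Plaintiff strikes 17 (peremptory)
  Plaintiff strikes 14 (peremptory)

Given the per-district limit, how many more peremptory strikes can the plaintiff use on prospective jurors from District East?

Plaintiff peremptories so far: #17, #14 — 2 of 6 used, 4 left overall.
Against District East: #17, #14 — 2 used; per-district cap 2 leaves 0.
Binding limit: min(4, 0) = 0.

0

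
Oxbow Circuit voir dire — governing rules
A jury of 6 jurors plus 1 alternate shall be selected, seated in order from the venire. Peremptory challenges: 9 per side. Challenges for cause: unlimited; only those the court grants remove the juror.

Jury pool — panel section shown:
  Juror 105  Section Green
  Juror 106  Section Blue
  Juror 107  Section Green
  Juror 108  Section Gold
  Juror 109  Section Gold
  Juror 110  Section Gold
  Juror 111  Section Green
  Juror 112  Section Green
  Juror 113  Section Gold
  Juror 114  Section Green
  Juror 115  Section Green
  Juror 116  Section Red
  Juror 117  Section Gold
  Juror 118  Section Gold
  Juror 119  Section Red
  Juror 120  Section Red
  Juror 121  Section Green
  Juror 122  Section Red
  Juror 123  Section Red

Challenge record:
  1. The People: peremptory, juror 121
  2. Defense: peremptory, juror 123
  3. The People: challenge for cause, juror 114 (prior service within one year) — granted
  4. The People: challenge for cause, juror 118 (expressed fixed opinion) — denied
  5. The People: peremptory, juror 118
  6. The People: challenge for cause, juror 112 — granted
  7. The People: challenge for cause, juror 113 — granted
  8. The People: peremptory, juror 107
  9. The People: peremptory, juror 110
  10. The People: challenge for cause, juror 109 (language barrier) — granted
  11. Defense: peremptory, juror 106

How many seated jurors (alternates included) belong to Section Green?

3

Removed: #106, #107, #109, #110, #112, #113, #114, #118, #121, #123.
Seated (7 incl. alternates): #105, #108, #111, #115, #116, #117, #119.
Of those, in Section Green: #105, #111, #115 → 3.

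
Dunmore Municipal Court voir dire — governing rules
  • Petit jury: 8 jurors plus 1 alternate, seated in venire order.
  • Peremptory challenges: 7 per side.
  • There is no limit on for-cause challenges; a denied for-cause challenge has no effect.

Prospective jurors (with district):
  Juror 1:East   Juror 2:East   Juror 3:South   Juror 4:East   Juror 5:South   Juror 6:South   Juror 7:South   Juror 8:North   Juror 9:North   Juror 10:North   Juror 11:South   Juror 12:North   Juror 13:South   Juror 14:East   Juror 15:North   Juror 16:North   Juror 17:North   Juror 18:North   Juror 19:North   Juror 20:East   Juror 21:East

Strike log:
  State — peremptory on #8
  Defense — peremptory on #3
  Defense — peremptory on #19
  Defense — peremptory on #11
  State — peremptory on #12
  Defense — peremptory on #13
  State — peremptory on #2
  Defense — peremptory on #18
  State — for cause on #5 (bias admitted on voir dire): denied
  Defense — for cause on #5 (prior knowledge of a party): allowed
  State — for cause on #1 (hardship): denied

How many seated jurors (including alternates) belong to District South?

Removed: #2, #3, #5, #8, #11, #12, #13, #18, #19.
Seated (9 incl. alternates): #1, #4, #6, #7, #9, #10, #14, #15, #16.
Of those, in District South: #6, #7 → 2.

2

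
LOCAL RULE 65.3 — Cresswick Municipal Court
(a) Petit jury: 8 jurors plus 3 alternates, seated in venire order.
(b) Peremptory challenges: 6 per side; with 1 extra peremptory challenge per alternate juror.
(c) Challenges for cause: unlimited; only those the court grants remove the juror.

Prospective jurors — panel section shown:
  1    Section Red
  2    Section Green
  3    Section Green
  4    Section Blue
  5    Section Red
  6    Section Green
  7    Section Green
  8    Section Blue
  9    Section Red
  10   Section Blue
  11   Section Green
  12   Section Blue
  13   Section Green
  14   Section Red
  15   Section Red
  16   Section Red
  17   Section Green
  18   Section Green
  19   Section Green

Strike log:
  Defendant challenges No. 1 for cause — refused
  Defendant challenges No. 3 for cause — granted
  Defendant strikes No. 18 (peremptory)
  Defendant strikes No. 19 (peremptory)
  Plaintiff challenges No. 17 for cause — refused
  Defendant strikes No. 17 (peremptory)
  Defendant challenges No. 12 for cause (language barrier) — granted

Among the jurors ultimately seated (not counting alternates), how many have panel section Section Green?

Removed: #3, #12, #17, #18, #19.
Seated jurors 1–8: #1, #2, #4, #5, #6, #7, #8, #9 (alternates #10, #11, #13 not counted).
Of those, in Section Green: #2, #6, #7 → 3.

3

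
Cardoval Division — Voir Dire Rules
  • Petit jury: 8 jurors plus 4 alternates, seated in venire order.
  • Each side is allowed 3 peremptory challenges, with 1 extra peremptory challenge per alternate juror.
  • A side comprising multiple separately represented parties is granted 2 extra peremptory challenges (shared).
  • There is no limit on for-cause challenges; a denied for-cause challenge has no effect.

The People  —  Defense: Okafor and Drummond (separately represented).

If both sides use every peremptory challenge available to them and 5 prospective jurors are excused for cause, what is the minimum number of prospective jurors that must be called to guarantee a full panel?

Seats to fill: 8 + 4 alternates = 12.
Peremptories — The People: 3 + 1×4 = 7; Defense: 3 + 1×4 + 2 = 9; total 16.
For-cause removals: 5.
Minimum venire: 12 + 16 + 5 = 33.

33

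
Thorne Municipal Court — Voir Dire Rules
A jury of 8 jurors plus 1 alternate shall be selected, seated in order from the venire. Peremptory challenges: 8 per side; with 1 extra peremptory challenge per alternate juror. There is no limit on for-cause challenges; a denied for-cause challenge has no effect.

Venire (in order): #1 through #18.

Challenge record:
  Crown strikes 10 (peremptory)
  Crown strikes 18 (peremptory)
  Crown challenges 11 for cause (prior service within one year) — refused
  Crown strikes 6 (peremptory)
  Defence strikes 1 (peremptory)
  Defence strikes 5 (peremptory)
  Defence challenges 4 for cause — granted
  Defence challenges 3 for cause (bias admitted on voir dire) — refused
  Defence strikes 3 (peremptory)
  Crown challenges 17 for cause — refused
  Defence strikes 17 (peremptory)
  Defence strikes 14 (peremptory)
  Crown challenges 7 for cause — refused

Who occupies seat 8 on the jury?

Removed: #1, #3, #4, #5, #6, #10, #14, #17, #18. (#7, #11 stay — for-cause denied.)
Seating in order: seats 1–8 → #2, #7, #8, #9, #11, #12, #13, #15; alternates → #16.
So seat 8 is #15.

15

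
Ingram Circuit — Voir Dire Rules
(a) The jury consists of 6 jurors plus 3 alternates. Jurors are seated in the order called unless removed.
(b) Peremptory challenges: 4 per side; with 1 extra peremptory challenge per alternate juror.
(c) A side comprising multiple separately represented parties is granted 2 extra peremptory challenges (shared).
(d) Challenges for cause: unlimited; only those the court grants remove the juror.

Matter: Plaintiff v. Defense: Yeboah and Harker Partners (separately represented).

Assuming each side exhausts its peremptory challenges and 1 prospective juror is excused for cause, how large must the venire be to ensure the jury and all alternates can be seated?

Seats to fill: 6 + 3 alternates = 9.
Peremptories — Plaintiff: 4 + 1×3 = 7; Defense: 4 + 1×3 + 2 = 9; total 16.
For-cause removals: 1.
Minimum venire: 9 + 16 + 1 = 26.

26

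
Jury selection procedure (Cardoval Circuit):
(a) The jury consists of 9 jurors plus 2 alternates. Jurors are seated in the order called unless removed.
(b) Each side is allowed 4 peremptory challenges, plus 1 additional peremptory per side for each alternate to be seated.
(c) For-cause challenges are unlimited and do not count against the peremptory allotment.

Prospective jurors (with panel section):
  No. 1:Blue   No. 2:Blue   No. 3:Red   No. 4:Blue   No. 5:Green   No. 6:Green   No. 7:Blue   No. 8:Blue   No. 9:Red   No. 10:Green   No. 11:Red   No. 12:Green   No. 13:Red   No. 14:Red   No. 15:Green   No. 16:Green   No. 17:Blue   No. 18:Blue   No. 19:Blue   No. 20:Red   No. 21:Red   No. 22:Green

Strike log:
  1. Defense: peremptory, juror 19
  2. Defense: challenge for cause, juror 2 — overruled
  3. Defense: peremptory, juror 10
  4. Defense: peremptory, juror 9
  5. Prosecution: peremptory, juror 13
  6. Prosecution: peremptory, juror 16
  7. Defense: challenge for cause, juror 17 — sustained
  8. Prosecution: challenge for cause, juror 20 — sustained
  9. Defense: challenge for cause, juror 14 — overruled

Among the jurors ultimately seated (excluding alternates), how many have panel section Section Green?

2

Removed: #9, #10, #13, #16, #17, #19, #20.
Seated jurors 1–9: #1, #2, #3, #4, #5, #6, #7, #8, #11 (alternates #12, #14 not counted).
Of those, in Section Green: #5, #6 → 2.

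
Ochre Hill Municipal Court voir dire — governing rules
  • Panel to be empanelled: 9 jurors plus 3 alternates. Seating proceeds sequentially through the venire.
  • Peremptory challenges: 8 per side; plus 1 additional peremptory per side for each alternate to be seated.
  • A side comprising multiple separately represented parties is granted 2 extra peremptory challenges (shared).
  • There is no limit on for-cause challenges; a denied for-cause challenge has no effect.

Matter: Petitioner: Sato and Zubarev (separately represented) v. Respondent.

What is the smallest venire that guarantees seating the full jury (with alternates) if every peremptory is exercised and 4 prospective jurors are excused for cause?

Seats to fill: 9 + 3 alternates = 12.
Peremptories — Petitioner: 8 + 1×3 + 2 = 13; Respondent: 8 + 1×3 = 11; total 24.
For-cause removals: 4.
Minimum venire: 12 + 24 + 4 = 40.

40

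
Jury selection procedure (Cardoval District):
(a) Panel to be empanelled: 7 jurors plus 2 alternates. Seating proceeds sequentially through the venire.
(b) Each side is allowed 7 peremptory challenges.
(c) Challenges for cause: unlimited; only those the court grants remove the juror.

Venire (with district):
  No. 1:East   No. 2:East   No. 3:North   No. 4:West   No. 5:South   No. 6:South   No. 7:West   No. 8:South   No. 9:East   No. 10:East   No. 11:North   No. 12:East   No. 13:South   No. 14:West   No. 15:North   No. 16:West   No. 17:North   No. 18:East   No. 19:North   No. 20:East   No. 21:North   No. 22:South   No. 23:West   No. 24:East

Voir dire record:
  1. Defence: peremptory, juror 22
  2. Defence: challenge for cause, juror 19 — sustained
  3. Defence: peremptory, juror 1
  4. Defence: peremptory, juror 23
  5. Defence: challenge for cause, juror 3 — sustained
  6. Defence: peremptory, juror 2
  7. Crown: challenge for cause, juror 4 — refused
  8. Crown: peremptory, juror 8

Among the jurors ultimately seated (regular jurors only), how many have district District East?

Removed: #1, #2, #3, #8, #19, #22, #23.
Seated jurors 1–7: #4, #5, #6, #7, #9, #10, #11 (alternates #12, #13 not counted).
Of those, in District East: #9, #10 → 2.

2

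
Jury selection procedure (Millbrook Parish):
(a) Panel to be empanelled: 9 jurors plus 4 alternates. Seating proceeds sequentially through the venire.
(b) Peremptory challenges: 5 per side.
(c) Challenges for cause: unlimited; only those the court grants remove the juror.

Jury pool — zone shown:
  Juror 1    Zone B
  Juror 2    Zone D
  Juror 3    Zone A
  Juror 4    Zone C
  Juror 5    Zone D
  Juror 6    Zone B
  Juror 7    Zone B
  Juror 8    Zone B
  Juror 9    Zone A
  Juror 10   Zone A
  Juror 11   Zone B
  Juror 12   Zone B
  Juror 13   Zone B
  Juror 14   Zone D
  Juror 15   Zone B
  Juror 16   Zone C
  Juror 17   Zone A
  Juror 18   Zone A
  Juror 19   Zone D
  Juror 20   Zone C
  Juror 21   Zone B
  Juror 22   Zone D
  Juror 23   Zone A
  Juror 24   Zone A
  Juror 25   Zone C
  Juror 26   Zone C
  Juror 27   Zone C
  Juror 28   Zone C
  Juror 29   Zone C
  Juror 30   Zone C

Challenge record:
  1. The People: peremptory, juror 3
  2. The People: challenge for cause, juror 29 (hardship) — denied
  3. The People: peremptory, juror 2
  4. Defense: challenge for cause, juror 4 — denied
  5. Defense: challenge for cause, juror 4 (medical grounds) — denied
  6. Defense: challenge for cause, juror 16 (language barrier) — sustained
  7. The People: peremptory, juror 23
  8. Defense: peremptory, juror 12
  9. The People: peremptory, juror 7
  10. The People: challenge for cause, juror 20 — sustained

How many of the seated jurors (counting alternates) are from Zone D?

2

Removed: #2, #3, #7, #12, #16, #20, #23.
Seated (13 incl. alternates): #1, #4, #5, #6, #8, #9, #10, #11, #13, #14, #15, #17, #18.
Of those, in Zone D: #5, #14 → 2.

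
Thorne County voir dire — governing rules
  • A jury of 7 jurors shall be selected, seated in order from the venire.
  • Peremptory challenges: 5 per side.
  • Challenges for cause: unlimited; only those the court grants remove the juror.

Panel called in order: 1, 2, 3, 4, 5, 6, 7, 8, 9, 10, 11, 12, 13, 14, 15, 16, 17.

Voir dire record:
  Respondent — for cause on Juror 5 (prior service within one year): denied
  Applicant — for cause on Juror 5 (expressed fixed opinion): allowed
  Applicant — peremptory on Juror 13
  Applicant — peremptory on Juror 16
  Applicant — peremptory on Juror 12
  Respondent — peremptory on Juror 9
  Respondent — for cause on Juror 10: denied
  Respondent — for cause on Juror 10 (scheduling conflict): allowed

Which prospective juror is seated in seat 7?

Removed: #5, #9, #10, #12, #13, #16.
Seating in order: seats 1–7 → #1, #2, #3, #4, #6, #7, #8.
So seat 7 is #8.

8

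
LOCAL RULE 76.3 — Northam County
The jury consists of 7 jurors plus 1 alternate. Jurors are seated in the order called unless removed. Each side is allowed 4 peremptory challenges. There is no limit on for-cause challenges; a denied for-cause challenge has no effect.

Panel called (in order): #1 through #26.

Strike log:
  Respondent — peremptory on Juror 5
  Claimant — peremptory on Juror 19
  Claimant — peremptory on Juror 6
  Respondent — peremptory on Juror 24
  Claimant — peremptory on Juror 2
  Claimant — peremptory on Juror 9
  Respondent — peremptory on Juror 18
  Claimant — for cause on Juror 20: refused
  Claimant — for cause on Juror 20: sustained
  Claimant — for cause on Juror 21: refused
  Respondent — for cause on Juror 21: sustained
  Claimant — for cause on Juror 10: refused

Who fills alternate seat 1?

12

Removed: #2, #5, #6, #9, #18, #19, #20, #21, #24. (#10 stays — for-cause denied.)
Seating in order: seats 1–7 → #1, #3, #4, #7, #8, #10, #11; alternates → #12.
So alternate 1 is #12.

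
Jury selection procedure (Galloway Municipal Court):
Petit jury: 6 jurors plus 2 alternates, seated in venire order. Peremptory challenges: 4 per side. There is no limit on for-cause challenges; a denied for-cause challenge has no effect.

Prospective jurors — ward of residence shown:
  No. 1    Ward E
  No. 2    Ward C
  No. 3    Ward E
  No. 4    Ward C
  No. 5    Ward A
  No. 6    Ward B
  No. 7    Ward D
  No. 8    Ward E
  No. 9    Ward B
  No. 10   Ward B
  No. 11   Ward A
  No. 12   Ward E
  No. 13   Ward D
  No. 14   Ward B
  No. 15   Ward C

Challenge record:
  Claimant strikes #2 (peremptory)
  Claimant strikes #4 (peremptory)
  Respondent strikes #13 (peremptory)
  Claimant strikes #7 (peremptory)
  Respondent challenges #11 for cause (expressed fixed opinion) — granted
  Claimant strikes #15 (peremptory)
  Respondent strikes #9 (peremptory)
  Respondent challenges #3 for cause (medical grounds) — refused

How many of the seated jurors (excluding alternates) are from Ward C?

Removed: #2, #4, #7, #9, #11, #13, #15.
Seated jurors 1–6: #1, #3, #5, #6, #8, #10 (alternates #12, #14 not counted).
None of those are in Ward C → 0.

0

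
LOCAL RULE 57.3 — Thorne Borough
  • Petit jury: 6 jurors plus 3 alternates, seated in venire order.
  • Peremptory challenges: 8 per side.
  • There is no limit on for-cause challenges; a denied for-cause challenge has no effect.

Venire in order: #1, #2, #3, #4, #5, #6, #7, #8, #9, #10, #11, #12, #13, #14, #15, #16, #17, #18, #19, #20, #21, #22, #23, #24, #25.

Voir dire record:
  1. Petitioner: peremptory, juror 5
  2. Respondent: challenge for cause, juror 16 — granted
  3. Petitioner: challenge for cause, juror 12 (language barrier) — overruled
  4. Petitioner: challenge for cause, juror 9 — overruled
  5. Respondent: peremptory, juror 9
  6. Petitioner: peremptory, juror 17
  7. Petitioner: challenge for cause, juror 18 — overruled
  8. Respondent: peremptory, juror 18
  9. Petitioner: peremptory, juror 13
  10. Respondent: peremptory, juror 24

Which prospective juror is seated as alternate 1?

8

Removed: #5, #9, #13, #16, #17, #18, #24. (#12 stays — for-cause denied.)
Seating in order: seats 1–6 → #1, #2, #3, #4, #6, #7; alternates → #8, #10, #11.
So alternate 1 is #8.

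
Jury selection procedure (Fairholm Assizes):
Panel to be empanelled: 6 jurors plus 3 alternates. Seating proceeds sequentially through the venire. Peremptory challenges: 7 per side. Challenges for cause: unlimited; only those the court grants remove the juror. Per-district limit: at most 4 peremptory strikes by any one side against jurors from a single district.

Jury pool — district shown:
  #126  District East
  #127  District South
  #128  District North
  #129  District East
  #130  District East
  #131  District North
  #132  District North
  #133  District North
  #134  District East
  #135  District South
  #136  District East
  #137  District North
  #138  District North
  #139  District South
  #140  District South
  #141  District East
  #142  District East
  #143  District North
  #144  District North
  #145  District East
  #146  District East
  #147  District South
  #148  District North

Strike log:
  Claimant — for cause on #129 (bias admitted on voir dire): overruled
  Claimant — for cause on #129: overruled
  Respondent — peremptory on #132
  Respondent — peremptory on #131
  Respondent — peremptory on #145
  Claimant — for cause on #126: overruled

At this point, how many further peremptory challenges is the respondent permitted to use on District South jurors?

Respondent peremptories so far: #132, #131, #145 — 3 of 7 used, 4 left overall.
Against District South: none yet — per-district cap 4 leaves 4.
Binding limit: min(4, 4) = 4.

4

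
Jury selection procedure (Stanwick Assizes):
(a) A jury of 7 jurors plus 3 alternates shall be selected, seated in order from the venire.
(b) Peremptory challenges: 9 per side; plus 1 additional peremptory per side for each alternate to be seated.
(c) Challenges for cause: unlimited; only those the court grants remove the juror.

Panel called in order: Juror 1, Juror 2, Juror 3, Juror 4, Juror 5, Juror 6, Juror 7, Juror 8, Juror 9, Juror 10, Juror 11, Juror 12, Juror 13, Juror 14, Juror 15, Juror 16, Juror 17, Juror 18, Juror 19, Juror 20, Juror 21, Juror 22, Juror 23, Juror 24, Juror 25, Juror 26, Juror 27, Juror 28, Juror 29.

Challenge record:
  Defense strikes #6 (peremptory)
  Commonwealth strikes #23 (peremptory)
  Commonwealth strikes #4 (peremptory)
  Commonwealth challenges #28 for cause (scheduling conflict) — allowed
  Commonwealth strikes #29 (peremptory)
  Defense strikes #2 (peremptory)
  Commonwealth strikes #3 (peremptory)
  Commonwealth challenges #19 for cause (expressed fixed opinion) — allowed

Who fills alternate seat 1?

Removed: #2, #3, #4, #6, #19, #23, #28, #29.
Seating in order: seats 1–7 → #1, #5, #7, #8, #9, #10, #11; alternates → #12, #13, #14.
So alternate 1 is #12.

12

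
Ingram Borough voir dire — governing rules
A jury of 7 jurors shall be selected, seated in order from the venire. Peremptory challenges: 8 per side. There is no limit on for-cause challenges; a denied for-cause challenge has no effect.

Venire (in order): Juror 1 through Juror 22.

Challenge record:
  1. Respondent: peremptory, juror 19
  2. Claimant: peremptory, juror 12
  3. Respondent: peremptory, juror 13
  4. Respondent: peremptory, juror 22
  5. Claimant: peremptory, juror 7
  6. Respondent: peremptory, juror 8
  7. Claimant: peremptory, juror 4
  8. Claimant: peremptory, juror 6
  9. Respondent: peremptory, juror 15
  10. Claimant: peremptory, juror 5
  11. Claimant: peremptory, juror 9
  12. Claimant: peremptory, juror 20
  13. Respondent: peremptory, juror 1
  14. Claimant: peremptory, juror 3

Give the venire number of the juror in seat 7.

18

Removed: #1, #3, #4, #5, #6, #7, #8, #9, #12, #13, #15, #19, #20, #22.
Filling seats in venire order through position 7: #2, #10, #11, #14, #16, #17, #18.
So seat 7 is #18.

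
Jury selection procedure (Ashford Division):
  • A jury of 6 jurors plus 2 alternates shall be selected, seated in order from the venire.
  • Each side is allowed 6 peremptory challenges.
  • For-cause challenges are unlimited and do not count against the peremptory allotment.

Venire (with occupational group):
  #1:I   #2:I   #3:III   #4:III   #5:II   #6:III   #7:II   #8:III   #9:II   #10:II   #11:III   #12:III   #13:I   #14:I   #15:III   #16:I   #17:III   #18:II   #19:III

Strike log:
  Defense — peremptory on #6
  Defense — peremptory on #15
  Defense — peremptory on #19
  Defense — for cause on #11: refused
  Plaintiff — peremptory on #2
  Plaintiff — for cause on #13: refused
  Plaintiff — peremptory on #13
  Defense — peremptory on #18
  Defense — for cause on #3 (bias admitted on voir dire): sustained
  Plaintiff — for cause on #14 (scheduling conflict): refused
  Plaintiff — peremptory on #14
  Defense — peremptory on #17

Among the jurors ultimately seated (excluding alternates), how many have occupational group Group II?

3

Removed: #2, #3, #6, #13, #14, #15, #17, #18, #19.
Seated jurors 1–6: #1, #4, #5, #7, #8, #9 (alternates #10, #11 not counted).
Of those, in Group II: #5, #7, #9 → 3.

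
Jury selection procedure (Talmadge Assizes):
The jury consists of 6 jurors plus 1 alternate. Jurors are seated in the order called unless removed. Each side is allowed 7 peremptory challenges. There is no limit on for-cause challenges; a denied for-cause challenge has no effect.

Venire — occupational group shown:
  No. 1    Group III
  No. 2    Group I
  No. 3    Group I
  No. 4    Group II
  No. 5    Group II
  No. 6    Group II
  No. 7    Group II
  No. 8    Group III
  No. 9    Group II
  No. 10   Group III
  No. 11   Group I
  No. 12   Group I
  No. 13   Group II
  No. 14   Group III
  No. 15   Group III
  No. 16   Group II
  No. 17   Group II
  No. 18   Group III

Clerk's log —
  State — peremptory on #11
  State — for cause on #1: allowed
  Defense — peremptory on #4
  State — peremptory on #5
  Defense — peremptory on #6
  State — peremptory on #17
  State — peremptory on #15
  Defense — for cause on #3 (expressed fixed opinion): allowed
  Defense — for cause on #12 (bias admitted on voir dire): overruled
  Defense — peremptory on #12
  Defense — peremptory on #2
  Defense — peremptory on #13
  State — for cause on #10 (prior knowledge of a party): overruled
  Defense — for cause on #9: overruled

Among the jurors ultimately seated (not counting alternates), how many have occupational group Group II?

3

Removed: #1, #2, #3, #4, #5, #6, #11, #12, #13, #15, #17.
Seated jurors 1–6: #7, #8, #9, #10, #14, #16 (alternates #18 not counted).
Of those, in Group II: #7, #9, #16 → 3.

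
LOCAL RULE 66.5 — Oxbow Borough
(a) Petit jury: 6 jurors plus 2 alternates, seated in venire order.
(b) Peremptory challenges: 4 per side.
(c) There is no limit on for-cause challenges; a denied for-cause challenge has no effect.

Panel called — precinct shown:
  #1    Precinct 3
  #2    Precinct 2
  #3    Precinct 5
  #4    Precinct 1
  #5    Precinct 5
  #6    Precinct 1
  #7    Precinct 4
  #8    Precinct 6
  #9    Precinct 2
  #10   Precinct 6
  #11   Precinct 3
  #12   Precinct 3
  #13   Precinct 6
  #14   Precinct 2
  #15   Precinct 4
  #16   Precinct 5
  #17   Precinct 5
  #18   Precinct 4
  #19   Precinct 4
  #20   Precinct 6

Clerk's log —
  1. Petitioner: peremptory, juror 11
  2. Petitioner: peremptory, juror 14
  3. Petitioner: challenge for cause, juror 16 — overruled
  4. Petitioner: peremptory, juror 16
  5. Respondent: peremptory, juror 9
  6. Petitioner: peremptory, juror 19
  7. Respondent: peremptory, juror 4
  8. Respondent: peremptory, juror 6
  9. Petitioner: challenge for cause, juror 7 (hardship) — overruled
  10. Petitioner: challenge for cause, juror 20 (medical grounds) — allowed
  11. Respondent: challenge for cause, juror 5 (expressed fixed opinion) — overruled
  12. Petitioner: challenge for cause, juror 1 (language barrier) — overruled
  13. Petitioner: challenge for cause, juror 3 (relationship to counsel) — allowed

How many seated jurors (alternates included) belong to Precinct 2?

Removed: #3, #4, #6, #9, #11, #14, #16, #19, #20.
Seated (8 incl. alternates): #1, #2, #5, #7, #8, #10, #12, #13.
Of those, in Precinct 2: #2 → 1.

1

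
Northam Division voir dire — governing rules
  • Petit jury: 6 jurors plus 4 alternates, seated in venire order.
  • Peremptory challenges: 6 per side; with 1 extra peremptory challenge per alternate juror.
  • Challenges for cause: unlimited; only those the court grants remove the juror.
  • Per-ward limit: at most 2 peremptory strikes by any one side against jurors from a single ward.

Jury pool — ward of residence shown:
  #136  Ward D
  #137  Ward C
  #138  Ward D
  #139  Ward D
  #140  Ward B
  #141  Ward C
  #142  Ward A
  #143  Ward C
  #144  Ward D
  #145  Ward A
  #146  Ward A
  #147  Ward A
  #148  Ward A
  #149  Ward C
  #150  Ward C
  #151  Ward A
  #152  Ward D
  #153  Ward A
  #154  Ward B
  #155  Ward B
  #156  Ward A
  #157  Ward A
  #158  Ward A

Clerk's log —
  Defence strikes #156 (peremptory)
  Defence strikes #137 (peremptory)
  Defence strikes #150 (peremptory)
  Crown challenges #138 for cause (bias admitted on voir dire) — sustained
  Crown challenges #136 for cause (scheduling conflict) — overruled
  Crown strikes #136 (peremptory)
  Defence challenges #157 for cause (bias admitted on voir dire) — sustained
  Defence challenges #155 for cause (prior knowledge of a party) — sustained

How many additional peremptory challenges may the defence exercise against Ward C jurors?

Defence peremptories so far: #156, #137, #150 — 3 of 10 used, 7 left overall.
Against Ward C: #137, #150 — 2 used; per-ward cap 2 leaves 0.
Binding limit: min(7, 0) = 0.

0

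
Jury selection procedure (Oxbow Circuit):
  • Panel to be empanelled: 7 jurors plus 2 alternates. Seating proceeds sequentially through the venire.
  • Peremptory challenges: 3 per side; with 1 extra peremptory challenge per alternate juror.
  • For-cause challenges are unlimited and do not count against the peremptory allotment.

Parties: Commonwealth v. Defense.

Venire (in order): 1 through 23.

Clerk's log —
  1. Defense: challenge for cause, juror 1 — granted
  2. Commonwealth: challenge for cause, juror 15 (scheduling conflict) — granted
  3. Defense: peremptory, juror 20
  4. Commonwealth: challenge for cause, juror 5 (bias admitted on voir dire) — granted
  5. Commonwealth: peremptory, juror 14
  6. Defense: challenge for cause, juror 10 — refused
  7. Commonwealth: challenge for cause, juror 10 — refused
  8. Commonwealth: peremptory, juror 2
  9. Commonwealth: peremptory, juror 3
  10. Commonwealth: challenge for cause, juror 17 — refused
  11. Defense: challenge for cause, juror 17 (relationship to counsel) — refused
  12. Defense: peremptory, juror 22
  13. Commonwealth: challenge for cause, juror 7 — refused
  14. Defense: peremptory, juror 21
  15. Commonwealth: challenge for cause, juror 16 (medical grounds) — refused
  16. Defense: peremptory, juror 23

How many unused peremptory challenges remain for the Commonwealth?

Commonwealth allotment: 3 base + 1 × 2 alternates = 5.
Commonwealth peremptories used: #14, #2, #3 — 3 (for-cause on #15, #5, #10, #17, #7, #16 don't count).
Remaining: 5 − 3 = 2.

2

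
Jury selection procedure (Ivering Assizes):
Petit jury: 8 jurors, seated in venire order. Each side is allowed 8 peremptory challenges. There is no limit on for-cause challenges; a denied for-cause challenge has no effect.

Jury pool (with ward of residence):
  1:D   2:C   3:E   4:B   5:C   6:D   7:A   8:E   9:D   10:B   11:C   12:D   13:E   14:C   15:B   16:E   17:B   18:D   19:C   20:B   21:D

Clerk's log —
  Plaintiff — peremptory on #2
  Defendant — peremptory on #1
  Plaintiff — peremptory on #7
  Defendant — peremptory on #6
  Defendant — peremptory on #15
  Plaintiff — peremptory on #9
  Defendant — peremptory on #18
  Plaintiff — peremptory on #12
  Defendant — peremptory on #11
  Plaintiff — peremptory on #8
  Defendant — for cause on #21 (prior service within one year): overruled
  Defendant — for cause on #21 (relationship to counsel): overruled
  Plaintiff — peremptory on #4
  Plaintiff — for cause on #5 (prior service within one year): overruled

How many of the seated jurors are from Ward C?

3

Removed: #1, #2, #4, #6, #7, #8, #9, #11, #12, #15, #18.
Seated jurors 1–8: #3, #5, #10, #13, #14, #16, #17, #19.
Of those, in Ward C: #5, #14, #19 → 3.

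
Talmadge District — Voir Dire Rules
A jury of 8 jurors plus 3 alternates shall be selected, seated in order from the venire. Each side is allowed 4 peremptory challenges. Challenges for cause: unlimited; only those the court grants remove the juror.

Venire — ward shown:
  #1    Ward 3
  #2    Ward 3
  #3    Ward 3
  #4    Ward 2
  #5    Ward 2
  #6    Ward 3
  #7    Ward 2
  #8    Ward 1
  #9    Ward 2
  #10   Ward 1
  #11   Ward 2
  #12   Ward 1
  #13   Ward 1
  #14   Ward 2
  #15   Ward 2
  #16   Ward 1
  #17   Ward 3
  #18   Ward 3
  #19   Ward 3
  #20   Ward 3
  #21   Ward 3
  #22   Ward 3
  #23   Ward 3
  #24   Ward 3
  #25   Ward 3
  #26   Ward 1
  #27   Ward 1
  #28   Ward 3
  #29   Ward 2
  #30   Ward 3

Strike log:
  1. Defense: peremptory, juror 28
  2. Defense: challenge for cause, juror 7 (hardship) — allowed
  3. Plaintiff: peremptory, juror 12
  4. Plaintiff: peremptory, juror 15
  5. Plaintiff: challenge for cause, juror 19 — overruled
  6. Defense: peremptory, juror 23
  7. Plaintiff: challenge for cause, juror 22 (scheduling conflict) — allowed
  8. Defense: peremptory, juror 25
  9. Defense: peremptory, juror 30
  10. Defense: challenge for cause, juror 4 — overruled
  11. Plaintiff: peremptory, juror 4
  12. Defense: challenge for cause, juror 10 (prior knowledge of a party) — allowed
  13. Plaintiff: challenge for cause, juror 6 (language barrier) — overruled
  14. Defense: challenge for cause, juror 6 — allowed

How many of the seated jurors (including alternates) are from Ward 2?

4

Removed: #4, #6, #7, #10, #12, #15, #22, #23, #25, #28, #30.
Seated (11 incl. alternates): #1, #2, #3, #5, #8, #9, #11, #13, #14, #16, #17.
Of those, in Ward 2: #5, #9, #11, #14 → 4.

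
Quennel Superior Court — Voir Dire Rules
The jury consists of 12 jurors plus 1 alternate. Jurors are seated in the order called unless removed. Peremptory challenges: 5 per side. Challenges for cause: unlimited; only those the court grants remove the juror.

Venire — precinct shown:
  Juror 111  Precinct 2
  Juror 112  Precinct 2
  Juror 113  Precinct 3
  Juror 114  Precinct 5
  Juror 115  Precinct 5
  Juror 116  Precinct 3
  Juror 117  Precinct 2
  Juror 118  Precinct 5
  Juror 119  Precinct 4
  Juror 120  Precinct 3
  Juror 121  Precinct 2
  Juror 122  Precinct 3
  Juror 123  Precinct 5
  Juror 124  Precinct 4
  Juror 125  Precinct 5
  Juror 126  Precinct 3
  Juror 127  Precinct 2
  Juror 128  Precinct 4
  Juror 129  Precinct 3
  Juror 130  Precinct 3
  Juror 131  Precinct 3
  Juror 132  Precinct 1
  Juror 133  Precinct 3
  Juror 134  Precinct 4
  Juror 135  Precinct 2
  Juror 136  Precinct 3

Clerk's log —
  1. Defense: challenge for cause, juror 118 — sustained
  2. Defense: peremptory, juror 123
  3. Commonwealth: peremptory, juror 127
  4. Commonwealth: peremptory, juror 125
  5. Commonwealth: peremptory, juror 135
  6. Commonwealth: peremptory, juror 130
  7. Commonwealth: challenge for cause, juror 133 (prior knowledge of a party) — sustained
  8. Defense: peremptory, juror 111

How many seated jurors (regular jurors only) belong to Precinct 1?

Removed: #111, #118, #123, #125, #127, #130, #133, #135.
Seated jurors 1–12: #112, #113, #114, #115, #116, #117, #119, #120, #121, #122, #124, #126 (alternates #128 not counted).
None of those are in Precinct 1 → 0.

0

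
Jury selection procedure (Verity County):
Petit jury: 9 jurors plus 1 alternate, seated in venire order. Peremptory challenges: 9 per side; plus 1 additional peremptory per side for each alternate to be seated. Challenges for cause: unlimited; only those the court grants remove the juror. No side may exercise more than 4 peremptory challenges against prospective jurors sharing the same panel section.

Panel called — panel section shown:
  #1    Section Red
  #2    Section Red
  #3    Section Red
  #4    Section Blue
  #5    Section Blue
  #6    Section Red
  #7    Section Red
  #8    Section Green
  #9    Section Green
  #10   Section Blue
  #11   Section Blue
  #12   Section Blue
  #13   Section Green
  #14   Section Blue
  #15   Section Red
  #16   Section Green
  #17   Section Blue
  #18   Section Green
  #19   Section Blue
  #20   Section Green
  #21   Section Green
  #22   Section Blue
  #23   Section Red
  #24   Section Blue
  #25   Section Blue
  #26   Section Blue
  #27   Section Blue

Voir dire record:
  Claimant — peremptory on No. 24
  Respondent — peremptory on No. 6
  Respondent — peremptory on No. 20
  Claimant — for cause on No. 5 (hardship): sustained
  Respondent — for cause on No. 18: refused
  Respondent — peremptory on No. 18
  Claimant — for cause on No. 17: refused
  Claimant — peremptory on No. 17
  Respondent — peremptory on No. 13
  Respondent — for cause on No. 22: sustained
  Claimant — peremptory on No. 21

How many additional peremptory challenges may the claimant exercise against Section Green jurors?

Claimant peremptories so far: #24, #17, #21 — 3 of 10 used, 7 left overall.
Against Section Green: #21 — 1 used; per-section cap 4 leaves 3.
Binding limit: min(7, 3) = 3.

3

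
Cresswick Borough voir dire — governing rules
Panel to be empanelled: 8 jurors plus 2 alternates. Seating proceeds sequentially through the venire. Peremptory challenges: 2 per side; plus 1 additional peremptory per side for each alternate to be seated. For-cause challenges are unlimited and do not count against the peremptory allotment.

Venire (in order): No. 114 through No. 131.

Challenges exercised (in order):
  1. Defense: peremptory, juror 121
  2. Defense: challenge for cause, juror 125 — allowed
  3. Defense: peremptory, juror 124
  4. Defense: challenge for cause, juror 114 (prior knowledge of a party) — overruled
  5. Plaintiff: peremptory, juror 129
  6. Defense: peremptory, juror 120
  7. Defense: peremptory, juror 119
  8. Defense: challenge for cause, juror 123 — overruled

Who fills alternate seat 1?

Removed: #119, #120, #121, #124, #125, #129. (#114, #123 stay — for-cause denied.)
Seating in order: seats 1–8 → #114, #115, #116, #117, #118, #122, #123, #126; alternates → #127, #128.
So alternate 1 is #127.

127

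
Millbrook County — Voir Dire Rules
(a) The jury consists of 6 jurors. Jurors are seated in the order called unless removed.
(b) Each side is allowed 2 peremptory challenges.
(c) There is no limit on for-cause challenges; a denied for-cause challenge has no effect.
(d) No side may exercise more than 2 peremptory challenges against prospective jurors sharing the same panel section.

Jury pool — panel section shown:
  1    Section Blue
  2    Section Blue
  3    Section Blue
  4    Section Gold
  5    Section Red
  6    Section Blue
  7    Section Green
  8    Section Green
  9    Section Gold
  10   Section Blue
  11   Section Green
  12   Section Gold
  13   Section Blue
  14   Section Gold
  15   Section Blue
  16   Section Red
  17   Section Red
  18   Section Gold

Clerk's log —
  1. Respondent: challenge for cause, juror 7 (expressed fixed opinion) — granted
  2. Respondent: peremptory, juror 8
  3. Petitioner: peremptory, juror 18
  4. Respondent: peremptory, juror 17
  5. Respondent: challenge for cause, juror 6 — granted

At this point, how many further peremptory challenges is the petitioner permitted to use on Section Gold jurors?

Petitioner peremptories so far: #18 — 1 of 2 used, 1 left overall.
Against Section Gold: #18 — 1 used; per-section cap 2 leaves 1.
Binding limit: min(1, 1) = 1.

1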